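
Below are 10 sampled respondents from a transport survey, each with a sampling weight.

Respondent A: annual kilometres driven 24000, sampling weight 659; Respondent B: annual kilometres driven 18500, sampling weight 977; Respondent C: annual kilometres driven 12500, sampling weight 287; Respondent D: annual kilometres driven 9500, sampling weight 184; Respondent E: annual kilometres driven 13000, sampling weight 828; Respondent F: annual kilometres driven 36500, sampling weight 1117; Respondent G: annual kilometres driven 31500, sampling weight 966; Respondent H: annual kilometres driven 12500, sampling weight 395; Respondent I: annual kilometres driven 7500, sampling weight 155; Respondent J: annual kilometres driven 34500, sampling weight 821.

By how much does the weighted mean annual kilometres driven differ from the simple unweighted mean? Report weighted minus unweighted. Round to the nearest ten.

4360

Unweighted sum = 24000 + 18500 + 12500 + 9500 + 13000 + 36500 + 31500 + 12500 + 7500 + 34500 = 200000
Unweighted mean = 200000 / 10 = 20000
Weighted sum = 155614000
Sum of weights = 659 + 977 + 287 + 184 + 828 + 1117 + 966 + 395 + 155 + 821 = 6389
Weighted mean = 155614000 / 6389 = 24356.55
Difference (weighted minus unweighted) = 4356.5503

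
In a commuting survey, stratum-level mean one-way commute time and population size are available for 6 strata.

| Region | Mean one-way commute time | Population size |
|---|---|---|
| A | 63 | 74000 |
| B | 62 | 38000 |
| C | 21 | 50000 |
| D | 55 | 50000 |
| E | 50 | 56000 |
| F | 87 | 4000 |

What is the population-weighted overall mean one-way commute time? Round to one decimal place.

51.3

Σ Nₕ·x̄ₕ = 63×74000 + 62×38000 + 21×50000 + 55×50000 + 50×56000 + 87×4000
  = 4662000 + 2356000 + 1050000 + 2750000 + 2800000 + 348000 = 13966000
Σ Nₕ = 74000 + 38000 + 50000 + 50000 + 56000 + 4000 = 272000
Overall mean = 13966000 / 272000 = 51.345588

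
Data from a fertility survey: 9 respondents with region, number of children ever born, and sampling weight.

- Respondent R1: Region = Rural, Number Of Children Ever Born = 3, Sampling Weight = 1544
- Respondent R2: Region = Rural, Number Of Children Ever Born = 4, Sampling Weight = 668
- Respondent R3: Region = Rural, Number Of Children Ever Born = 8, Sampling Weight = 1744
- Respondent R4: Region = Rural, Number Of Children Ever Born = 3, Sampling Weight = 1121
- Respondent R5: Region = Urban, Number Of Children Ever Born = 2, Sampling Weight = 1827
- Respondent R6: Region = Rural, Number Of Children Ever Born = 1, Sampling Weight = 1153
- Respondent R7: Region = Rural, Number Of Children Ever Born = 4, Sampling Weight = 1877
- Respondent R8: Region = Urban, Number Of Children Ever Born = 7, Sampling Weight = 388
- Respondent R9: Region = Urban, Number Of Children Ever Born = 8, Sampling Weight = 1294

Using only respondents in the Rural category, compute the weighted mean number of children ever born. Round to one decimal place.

4.1

Rural rows: R1, R2, R3, R4, R6, R7
Weighted sum = 3×1544 + 4×668 + 8×1744 + 3×1121 + 1×1153 + 4×1877
  = 33280
Sum of weights = 8107
Weighted mean = 33280 / 8107 = 4.1050944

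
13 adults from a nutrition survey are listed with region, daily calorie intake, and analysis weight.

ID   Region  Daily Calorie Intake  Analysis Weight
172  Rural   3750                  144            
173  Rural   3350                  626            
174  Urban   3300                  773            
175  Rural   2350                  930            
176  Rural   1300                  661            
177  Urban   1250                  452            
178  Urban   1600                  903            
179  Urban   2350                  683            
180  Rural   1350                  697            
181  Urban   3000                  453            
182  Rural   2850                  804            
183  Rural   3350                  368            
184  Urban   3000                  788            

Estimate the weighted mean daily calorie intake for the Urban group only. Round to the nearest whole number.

Urban rows: 174, 177, 178, 179, 181, 184
Weighted sum = 3300×773 + 1250×452 + 1600×903 + 2350×683 + 3000×453 + 3000×788
  = 2550900 + 565000 + 1444800 + 1605050 + 1359000 + 2364000 = 9888750
Sum of weights = 4052
Weighted mean = 9888750 / 4052 = 2440.4615

2440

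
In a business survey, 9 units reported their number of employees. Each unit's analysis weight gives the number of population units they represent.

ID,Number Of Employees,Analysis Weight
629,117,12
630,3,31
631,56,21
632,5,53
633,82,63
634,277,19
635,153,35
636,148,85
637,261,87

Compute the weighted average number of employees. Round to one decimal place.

133.0

Weighted sum = 117×12 + 3×31 + 56×21 + 5×53 + 82×63 + 277×19 + 153×35 + 148×85 + 261×87
  = 1404 + 93 + 1176 + 265 + 5166 + 5263 + 5355 + 12580 + 22707 = 54009
Sum of weights = 12 + 31 + 21 + 53 + 63 + 19 + 35 + 85 + 87 = 406
Weighted mean = 54009 / 406 = 133.02709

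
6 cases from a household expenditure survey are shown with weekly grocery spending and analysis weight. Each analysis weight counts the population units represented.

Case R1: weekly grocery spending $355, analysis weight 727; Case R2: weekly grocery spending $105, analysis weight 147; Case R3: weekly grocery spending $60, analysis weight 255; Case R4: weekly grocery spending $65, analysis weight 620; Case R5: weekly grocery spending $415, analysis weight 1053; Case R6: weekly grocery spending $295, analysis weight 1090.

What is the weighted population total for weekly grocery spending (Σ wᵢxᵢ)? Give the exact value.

1087665

Weighted total = 355×727 + 105×147 + 60×255 + 65×620 + 415×1053 + 295×1090
  = 258085 + 15435 + 15300 + 40300 + 436995 + 321550 = 1087665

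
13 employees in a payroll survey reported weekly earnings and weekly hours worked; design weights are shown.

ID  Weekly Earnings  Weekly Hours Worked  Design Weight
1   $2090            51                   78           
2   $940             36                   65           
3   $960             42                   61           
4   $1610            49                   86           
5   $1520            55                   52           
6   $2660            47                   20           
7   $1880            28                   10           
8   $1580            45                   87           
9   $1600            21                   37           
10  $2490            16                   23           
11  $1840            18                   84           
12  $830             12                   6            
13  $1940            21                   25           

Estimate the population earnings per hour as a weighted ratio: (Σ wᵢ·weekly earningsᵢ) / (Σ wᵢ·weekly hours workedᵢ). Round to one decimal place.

Σ wᵢ·y = 1034150
Σ wᵢ·x = 24343
Ratio = 1034150 / 24343 = 42.482438

42.5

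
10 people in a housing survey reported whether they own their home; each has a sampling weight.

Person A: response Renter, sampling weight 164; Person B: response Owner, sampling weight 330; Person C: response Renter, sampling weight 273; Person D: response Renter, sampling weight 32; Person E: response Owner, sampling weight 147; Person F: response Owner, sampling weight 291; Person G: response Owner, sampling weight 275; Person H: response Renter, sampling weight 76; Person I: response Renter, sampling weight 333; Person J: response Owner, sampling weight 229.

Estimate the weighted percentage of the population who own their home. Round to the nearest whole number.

Sum of weights for 'Owner' = 330 + 147 + 291 + 275 + 229 = 1272
Total weight = 2150
Weighted proportion = 1272 / 2150 = 0.59162791 → 59.162791%

59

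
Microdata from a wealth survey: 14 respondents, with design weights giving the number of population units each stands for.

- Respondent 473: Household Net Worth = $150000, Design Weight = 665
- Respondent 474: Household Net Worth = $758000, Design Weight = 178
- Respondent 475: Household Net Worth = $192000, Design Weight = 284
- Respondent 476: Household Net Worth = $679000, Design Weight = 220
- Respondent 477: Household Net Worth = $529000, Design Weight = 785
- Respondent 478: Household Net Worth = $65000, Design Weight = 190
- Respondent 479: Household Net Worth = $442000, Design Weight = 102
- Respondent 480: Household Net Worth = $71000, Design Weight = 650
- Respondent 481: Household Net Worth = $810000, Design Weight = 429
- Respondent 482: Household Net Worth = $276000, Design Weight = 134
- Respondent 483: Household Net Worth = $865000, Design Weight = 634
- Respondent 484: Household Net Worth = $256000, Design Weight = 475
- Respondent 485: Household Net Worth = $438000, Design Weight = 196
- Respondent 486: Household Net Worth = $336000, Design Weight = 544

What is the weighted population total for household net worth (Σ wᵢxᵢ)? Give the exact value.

2280547000

Weighted total = 2280547000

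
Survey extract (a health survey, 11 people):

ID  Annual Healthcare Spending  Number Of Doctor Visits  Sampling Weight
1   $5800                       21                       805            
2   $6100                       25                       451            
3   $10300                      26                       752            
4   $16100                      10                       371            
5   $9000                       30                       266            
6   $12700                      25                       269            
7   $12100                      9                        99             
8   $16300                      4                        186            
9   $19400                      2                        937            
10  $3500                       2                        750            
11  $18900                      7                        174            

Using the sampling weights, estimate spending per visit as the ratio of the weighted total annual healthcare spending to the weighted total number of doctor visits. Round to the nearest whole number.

764

Σ wᵢ·y = 5800×805 + 6100×451 + 10300×752 + 16100×371 + 9000×266 + 12700×269 + 12100×99 + 16300×186 + 19400×937 + 3500×750 + 18900×174
  = 4669000 + 2751100 + 7745600 + 5973100 + 2394000 + 3416300 + 1197900 + 3031800 + 18177800 + 2625000 + 3288600 = 55270200
Σ wᵢ·x = 72374
Ratio = 55270200 / 72374 = 763.6748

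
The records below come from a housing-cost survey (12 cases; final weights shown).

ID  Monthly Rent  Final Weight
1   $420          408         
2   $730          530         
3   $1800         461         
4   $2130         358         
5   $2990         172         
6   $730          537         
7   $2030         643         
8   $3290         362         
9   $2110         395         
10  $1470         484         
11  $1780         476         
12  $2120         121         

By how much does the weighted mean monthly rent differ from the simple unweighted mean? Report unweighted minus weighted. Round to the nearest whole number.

Unweighted sum = 420 + 730 + 1800 + 2130 + 2990 + 730 + 2030 + 3290 + 2110 + 1470 + 1780 + 2120 = 21600
Unweighted mean = 21600 / 12 = 1800
Weighted sum = 420×408 + 730×530 + 1800×461 + 2130×358 + 2990×172 + 730×537 + 2030×643 + 3290×362 + 2110×395 + 1470×484 + 1780×476 + 2120×121
  = 171360 + 386900 + 829800 + 762540 + 514280 + 392010 + 1305290 + 1190980 + 833450 + 711480 + 847280 + 256520 = 8201890
Sum of weights = 408 + 530 + 461 + 358 + 172 + 537 + 643 + 362 + 395 + 484 + 476 + 121 = 4947
Weighted mean = 8201890 / 4947 = 1657.9523
Difference (unweighted minus weighted) = 142.04771

142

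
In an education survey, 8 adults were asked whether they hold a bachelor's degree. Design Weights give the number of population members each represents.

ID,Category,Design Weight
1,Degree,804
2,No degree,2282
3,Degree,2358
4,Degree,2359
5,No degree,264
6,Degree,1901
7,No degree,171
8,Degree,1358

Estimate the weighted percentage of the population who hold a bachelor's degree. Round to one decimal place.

76.4

Sum of weights for 'Degree' = 804 + 2358 + 2359 + 1901 + 1358 = 8780
Total weight = 804 + 2282 + 2358 + 2359 + 264 + 1901 + 171 + 1358 = 11497
Weighted proportion = 8780 / 11497 = 0.76367748 → 76.367748%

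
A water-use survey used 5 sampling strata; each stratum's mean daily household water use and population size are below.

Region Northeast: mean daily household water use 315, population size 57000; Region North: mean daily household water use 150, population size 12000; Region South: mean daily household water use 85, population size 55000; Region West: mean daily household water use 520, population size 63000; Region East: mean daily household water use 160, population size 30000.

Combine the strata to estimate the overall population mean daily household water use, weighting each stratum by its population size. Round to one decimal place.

Σ Nₕ·x̄ₕ = 315×57000 + 150×12000 + 85×55000 + 520×63000 + 160×30000
  = 17955000 + 1800000 + 4675000 + 32760000 + 4800000 = 61990000
Σ Nₕ = 57000 + 12000 + 55000 + 63000 + 30000 = 217000
Overall mean = 61990000 / 217000 = 285.6682

285.7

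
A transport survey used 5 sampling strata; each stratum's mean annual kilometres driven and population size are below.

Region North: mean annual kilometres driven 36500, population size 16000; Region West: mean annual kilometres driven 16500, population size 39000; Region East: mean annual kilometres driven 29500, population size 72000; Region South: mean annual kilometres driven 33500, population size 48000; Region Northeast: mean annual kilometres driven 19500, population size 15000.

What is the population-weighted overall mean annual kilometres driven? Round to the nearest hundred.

Σ Nₕ·x̄ₕ = 5252000000
Σ Nₕ = 16000 + 39000 + 72000 + 48000 + 15000 = 190000
Overall mean = 5252000000 / 190000 = 27642.105

27600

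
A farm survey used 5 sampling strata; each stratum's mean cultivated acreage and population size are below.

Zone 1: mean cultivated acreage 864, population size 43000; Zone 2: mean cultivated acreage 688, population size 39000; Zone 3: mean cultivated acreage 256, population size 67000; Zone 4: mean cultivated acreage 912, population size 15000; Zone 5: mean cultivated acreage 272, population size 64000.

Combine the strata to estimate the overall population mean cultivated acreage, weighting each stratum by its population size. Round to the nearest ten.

490

Σ Nₕ·x̄ₕ = 864×43000 + 688×39000 + 256×67000 + 912×15000 + 272×64000
  = 112224000
Σ Nₕ = 228000
Overall mean = 112224000 / 228000 = 492.21053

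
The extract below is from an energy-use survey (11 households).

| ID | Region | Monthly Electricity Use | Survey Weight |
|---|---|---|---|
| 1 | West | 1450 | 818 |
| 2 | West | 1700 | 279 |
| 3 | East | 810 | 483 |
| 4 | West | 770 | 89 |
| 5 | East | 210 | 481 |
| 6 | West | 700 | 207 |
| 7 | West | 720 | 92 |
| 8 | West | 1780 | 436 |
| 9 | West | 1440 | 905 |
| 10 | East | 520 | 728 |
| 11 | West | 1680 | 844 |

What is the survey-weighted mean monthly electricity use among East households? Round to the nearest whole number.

515

East rows: 3, 5, 10
Weighted sum = 810×483 + 210×481 + 520×728
  = 391230 + 101010 + 378560 = 870800
Sum of weights = 483 + 481 + 728 = 1692
Weighted mean = 870800 / 1692 = 514.65721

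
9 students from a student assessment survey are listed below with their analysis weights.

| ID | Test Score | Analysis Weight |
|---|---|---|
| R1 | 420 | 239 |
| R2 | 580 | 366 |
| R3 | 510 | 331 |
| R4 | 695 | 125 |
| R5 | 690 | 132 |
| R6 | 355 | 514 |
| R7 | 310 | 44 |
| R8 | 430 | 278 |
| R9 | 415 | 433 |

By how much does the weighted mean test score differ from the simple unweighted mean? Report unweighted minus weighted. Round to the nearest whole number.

20

Unweighted sum = 420 + 580 + 510 + 695 + 690 + 355 + 310 + 430 + 415 = 4405
Unweighted mean = 4405 / 9 = 489.44444
Weighted sum = 420×239 + 580×366 + 510×331 + 695×125 + 690×132 + 355×514 + 310×44 + 430×278 + 415×433
  = 100380 + 212280 + 168810 + 86875 + 91080 + 182470 + 13640 + 119540 + 179695 = 1154770
Sum of weights = 239 + 366 + 331 + 125 + 132 + 514 + 44 + 278 + 433 = 2462
Weighted mean = 1154770 / 2462 = 469.03737
Difference (unweighted minus weighted) = 20.407076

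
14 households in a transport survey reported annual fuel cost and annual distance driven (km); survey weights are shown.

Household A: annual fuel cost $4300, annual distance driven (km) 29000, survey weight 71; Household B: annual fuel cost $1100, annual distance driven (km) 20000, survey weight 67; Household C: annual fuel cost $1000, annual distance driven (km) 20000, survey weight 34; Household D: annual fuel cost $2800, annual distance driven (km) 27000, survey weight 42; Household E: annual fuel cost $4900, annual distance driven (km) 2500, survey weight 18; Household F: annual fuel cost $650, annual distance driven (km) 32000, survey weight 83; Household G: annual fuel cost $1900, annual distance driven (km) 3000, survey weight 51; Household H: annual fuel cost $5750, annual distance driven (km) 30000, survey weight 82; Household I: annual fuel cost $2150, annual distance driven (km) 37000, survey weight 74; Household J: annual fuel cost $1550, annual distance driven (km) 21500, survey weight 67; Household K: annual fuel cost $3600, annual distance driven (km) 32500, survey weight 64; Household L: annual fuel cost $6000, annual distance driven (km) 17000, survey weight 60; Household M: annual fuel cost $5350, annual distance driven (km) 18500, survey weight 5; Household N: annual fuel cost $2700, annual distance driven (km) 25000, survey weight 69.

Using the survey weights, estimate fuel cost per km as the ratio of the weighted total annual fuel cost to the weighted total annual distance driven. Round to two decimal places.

0.12

Σ wᵢ·y = 2307550
Σ wᵢ·x = 19623000
Ratio = 2307550 / 19623000 = 0.11759415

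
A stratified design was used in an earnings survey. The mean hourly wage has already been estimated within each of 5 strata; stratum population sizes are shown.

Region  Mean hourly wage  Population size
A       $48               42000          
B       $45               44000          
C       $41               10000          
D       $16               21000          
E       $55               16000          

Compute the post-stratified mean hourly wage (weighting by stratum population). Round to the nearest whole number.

42

Σ Nₕ·x̄ₕ = 48×42000 + 45×44000 + 41×10000 + 16×21000 + 55×16000
  = 2016000 + 1980000 + 410000 + 336000 + 880000 = 5622000
Σ Nₕ = 42000 + 44000 + 10000 + 21000 + 16000 = 133000
Overall mean = 5622000 / 133000 = 42.270677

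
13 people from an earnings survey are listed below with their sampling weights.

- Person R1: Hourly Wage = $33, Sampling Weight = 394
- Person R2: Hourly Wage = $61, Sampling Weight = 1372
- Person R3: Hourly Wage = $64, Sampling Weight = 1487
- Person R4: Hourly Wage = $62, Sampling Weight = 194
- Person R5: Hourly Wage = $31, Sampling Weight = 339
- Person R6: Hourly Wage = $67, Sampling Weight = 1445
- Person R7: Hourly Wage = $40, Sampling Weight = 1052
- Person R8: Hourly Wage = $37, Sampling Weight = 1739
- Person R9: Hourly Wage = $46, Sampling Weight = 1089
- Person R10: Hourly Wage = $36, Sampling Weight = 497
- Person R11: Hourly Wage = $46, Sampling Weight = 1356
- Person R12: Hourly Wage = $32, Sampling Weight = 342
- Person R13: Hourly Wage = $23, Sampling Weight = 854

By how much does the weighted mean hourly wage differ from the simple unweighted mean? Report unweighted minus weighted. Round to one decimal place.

Unweighted sum = 578
Unweighted mean = 578 / 13 = 44.461538
Weighted sum = 578585
Sum of weights = 12160
Weighted mean = 578585 / 12160 = 47.581003
Difference (unweighted minus weighted) = -3.1194648

-3.1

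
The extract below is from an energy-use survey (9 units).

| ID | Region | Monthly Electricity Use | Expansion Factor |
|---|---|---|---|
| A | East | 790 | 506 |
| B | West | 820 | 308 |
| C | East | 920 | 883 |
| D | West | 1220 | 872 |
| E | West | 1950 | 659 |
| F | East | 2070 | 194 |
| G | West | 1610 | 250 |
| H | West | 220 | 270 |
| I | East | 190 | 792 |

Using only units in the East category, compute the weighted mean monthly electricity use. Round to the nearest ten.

East rows: A, C, F, I
Weighted sum = 790×506 + 920×883 + 2070×194 + 190×792
  = 1764160
Sum of weights = 506 + 883 + 194 + 792 = 2375
Weighted mean = 1764160 / 2375 = 742.80421

740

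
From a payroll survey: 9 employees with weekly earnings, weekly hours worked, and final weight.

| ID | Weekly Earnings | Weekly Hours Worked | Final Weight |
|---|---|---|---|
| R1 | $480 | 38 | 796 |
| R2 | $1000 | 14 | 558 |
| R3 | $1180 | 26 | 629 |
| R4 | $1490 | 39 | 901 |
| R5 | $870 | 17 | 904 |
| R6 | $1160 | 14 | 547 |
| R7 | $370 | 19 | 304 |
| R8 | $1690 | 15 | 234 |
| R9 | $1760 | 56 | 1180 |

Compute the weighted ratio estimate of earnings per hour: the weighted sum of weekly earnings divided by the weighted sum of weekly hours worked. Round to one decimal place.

Σ wᵢ·y = 480×796 + 1000×558 + 1180×629 + 1490×901 + 870×904 + 1160×547 + 370×304 + 1690×234 + 1760×1180
  = 7030530
Σ wᵢ·x = 38×796 + 14×558 + 26×629 + 39×901 + 17×904 + 14×547 + 19×304 + 15×234 + 56×1180
  = 30248 + 7812 + 16354 + 35139 + 15368 + 7658 + 5776 + 3510 + 66080 = 187945
Ratio = 7030530 / 187945 = 37.40738

37.4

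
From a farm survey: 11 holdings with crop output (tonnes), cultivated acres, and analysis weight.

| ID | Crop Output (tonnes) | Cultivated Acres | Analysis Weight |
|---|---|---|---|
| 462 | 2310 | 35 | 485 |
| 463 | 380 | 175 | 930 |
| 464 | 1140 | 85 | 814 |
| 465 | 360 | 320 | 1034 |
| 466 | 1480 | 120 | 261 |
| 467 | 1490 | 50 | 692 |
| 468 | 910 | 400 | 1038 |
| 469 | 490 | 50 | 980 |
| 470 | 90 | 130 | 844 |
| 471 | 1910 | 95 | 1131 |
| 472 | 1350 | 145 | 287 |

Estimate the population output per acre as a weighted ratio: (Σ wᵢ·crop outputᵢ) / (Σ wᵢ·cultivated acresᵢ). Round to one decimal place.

6.0

Σ wᵢ·y = 2310×485 + 380×930 + 1140×814 + 360×1034 + 1480×261 + 1490×692 + 910×1038 + 490×980 + 90×844 + 1910×1131 + 1350×287
  = 1120350 + 353400 + 927960 + 372240 + 386280 + 1031080 + 944580 + 480200 + 75960 + 2160210 + 387450 = 8239710
Σ wᵢ·x = 35×485 + 175×930 + 85×814 + 320×1034 + 120×261 + 50×692 + 400×1038 + 50×980 + 130×844 + 95×1131 + 145×287
  = 16975 + 162750 + 69190 + 330880 + 31320 + 34600 + 415200 + 49000 + 109720 + 107445 + 41615 = 1368695
Ratio = 8239710 / 1368695 = 6.0201214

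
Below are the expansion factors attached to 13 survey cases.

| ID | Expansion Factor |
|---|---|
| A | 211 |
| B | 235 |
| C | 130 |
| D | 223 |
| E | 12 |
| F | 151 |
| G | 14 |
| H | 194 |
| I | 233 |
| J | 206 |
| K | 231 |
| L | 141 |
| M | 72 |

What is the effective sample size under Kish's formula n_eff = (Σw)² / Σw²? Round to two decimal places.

Σ wᵢ = 2053
Σ wᵢ² = 402303
n_eff = 2053² / 402303 = 4214809 / 402303 = 10.476703

10.48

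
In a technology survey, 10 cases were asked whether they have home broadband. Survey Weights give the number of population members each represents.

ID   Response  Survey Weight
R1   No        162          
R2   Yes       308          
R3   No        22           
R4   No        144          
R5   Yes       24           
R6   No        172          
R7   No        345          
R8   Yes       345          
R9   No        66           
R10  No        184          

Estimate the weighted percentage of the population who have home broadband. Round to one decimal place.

38.2

Sum of weights for 'Yes' = 308 + 24 + 345 = 677
Total weight = 162 + 308 + 22 + 144 + 24 + 172 + 345 + 345 + 66 + 184 = 1772
Weighted proportion = 677 / 1772 = 0.38205418 → 38.205418%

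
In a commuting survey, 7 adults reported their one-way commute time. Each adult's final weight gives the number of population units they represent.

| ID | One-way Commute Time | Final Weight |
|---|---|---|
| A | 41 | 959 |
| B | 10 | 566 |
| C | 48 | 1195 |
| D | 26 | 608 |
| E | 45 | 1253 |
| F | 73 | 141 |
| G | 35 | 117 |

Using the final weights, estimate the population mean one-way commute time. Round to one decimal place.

39.0

Weighted sum = 41×959 + 10×566 + 48×1195 + 26×608 + 45×1253 + 73×141 + 35×117
  = 188920
Sum of weights = 4839
Weighted mean = 188920 / 4839 = 39.041124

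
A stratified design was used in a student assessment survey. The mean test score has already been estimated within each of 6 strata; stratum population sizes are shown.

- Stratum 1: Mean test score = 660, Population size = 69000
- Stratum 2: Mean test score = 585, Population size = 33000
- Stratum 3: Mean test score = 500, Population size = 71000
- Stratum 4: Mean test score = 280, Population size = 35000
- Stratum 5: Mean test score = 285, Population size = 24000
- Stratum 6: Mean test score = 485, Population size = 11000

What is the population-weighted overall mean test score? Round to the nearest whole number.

Σ Nₕ·x̄ₕ = 660×69000 + 585×33000 + 500×71000 + 280×35000 + 285×24000 + 485×11000
  = 45540000 + 19305000 + 35500000 + 9800000 + 6840000 + 5335000 = 122320000
Σ Nₕ = 243000
Overall mean = 122320000 / 243000 = 503.37449

503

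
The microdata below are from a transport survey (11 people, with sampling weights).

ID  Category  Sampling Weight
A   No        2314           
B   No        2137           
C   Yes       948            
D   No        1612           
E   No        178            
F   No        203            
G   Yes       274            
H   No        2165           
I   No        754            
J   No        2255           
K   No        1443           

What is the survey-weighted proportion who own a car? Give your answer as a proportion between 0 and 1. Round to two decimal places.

0.09

Sum of weights for 'Yes' = 948 + 274 = 1222
Total weight = 14283
Weighted proportion = 1222 / 14283 = 0.085556256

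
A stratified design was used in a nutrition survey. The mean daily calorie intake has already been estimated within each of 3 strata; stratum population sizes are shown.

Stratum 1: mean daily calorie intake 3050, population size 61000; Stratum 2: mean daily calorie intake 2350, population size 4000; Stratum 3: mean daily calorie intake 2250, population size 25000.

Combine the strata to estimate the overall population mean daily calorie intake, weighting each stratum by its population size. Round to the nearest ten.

2800

Σ Nₕ·x̄ₕ = 251700000
Σ Nₕ = 90000
Overall mean = 251700000 / 90000 = 2796.6667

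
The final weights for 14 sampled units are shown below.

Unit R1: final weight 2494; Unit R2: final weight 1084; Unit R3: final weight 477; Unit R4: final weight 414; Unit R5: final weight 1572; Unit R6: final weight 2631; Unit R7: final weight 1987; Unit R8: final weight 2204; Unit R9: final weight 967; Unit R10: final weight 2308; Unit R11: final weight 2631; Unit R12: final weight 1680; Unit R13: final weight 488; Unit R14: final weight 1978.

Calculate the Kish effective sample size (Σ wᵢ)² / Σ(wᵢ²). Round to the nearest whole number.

Σ wᵢ = 22915
Σ wᵢ² = 46150289
n_eff = 22915² / 46150289 = 525097225 / 46150289 = 11.377983

11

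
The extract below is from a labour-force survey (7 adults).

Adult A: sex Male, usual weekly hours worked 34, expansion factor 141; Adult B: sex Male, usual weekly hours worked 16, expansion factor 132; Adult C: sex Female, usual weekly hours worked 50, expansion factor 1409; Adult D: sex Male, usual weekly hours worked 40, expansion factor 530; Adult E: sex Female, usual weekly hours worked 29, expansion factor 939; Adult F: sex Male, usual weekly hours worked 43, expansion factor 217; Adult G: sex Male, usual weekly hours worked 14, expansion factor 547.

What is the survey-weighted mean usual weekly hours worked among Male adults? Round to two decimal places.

Male rows: A, B, D, F, G
Weighted sum = 34×141 + 16×132 + 40×530 + 43×217 + 14×547
  = 4794 + 2112 + 21200 + 9331 + 7658 = 45095
Sum of weights = 141 + 132 + 530 + 217 + 547 = 1567
Weighted mean = 45095 / 1567 = 28.77792

28.78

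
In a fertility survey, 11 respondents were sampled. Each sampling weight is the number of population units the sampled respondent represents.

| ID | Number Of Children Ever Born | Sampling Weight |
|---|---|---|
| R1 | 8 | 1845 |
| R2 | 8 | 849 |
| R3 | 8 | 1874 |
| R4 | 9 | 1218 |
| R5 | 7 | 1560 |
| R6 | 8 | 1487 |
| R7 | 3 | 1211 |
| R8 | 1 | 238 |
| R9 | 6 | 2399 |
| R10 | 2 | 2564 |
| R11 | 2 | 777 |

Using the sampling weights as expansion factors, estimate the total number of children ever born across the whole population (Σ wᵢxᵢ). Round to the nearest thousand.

95000

Weighted total = 95269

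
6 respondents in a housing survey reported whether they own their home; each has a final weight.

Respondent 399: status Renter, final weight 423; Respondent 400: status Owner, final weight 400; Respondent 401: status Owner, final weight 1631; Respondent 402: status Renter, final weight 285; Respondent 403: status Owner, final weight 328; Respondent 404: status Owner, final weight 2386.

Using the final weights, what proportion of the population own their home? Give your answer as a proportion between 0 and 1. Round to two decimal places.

Sum of weights for 'Owner' = 400 + 1631 + 328 + 2386 = 4745
Total weight = 423 + 400 + 1631 + 285 + 328 + 2386 = 5453
Weighted proportion = 4745 / 5453 = 0.87016321

0.87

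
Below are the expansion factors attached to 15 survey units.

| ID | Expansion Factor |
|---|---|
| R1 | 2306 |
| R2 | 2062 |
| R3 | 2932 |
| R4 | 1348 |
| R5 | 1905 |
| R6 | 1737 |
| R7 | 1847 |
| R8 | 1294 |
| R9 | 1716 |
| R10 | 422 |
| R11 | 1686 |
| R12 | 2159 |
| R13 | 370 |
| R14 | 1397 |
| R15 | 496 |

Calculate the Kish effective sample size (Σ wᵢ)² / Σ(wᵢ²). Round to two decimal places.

12.55

Σ wᵢ = 23677
Σ wᵢ² = 44676389
n_eff = 23677² / 44676389 = 560600329 / 44676389 = 12.548022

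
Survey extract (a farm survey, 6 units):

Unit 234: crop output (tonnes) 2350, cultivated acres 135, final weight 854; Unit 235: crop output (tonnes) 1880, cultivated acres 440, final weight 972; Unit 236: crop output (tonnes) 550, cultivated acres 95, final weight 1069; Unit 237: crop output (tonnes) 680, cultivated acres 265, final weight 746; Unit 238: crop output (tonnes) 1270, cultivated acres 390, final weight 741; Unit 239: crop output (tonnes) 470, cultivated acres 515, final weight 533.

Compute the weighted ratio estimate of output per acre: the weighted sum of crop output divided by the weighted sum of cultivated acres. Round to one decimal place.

Σ wᵢ·y = 2350×854 + 1880×972 + 550×1069 + 680×746 + 1270×741 + 470×533
  = 2006900 + 1827360 + 587950 + 507280 + 941070 + 250510 = 6121070
Σ wᵢ·x = 135×854 + 440×972 + 95×1069 + 265×746 + 390×741 + 515×533
  = 115290 + 427680 + 101555 + 197690 + 288990 + 274495 = 1405700
Ratio = 6121070 / 1405700 = 4.354464

4.4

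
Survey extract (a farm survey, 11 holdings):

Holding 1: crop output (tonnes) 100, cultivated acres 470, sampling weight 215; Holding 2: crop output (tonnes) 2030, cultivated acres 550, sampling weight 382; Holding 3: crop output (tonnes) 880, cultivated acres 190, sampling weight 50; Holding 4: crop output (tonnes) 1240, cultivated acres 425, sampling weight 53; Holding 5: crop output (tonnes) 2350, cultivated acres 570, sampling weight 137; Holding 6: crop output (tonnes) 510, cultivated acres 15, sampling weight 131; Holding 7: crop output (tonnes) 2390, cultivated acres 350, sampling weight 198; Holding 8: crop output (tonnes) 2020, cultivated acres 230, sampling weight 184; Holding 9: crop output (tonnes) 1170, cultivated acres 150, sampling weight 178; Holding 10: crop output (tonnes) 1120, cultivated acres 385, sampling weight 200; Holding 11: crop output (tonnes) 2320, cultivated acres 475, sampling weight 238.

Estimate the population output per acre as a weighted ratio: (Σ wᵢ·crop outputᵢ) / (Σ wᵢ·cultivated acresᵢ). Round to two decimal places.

4.16

Σ wᵢ·y = 100×215 + 2030×382 + 880×50 + 1240×53 + 2350×137 + 510×131 + 2390×198 + 2020×184 + 1170×178 + 1120×200 + 2320×238
  = 21500 + 775460 + 44000 + 65720 + 321950 + 66810 + 473220 + 371680 + 208260 + 224000 + 552160 = 3124760
Σ wᵢ·x = 470×215 + 550×382 + 190×50 + 425×53 + 570×137 + 15×131 + 350×198 + 230×184 + 150×178 + 385×200 + 475×238
  = 101050 + 210100 + 9500 + 22525 + 78090 + 1965 + 69300 + 42320 + 26700 + 77000 + 113050 = 751600
Ratio = 3124760 / 751600 = 4.1574774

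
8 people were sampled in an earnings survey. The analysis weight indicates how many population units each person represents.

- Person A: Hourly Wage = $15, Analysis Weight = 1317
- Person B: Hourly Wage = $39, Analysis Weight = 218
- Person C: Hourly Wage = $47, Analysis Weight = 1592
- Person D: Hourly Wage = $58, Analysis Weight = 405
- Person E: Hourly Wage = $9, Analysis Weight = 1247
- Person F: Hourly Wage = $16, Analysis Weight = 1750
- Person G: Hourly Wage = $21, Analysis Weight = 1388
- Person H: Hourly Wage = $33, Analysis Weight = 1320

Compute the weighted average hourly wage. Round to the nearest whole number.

Weighted sum = 15×1317 + 39×218 + 47×1592 + 58×405 + 9×1247 + 16×1750 + 21×1388 + 33×1320
  = 19755 + 8502 + 74824 + 23490 + 11223 + 28000 + 29148 + 43560 = 238502
Sum of weights = 1317 + 218 + 1592 + 405 + 1247 + 1750 + 1388 + 1320 = 9237
Weighted mean = 238502 / 9237 = 25.820288

26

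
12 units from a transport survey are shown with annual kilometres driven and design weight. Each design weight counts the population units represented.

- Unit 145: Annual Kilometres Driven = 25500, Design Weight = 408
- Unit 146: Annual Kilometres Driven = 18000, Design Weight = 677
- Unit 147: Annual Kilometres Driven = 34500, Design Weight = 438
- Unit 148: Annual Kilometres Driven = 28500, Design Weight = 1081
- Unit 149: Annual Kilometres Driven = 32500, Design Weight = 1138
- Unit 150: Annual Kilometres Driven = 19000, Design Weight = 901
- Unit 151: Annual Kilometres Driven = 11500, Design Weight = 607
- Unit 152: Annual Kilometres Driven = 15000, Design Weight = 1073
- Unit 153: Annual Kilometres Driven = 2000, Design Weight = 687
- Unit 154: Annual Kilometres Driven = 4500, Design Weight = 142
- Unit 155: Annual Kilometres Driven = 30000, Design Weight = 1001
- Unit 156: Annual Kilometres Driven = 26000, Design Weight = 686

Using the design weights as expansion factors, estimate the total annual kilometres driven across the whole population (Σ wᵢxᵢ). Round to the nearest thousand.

195568000

Weighted total = 25500×408 + 18000×677 + 34500×438 + 28500×1081 + 32500×1138 + 19000×901 + 11500×607 + 15000×1073 + 2000×687 + 4500×142 + 30000×1001 + 26000×686
  = 195568000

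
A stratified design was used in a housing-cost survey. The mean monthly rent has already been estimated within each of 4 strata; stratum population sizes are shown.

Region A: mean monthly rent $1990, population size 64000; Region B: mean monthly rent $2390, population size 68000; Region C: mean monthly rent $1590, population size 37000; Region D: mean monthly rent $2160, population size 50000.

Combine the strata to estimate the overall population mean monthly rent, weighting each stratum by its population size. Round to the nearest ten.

2090

Σ Nₕ·x̄ₕ = 1990×64000 + 2390×68000 + 1590×37000 + 2160×50000
  = 456710000
Σ Nₕ = 219000
Overall mean = 456710000 / 219000 = 2085.4338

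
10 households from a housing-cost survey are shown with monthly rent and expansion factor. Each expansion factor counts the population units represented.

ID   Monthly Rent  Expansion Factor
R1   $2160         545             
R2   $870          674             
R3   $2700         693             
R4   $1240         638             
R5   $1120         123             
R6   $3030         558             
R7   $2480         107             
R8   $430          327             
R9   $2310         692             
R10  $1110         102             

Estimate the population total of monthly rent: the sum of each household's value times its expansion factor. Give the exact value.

Weighted total = 8372010

8372010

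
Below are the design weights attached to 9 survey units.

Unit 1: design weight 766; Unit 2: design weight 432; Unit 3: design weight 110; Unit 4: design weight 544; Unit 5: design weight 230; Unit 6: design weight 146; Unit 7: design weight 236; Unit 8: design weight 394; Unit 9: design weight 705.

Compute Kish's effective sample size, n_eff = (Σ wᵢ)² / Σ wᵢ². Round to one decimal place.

6.8

Σ wᵢ = 766 + 432 + 110 + 544 + 230 + 146 + 236 + 394 + 705 = 3563
Σ wᵢ² = 586756 + 186624 + 12100 + 295936 + 52900 + 21316 + 55696 + 155236 + 497025 = 1863589
n_eff = 3563² / 1863589 = 12694969 / 1863589 = 6.8121077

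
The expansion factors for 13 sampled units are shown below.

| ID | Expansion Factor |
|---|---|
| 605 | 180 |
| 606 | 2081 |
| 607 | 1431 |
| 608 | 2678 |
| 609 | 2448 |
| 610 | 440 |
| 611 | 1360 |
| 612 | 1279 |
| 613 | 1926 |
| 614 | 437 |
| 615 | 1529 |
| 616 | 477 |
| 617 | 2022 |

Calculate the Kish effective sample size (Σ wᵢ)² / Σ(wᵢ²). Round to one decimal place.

9.9

Σ wᵢ = 18288
Σ wᵢ² = 33808450
n_eff = 18288² / 33808450 = 334450944 / 33808450 = 9.8925252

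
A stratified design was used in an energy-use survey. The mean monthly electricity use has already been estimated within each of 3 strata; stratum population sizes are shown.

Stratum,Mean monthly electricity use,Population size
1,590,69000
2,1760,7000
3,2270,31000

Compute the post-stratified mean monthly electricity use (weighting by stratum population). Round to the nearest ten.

1150

Σ Nₕ·x̄ₕ = 590×69000 + 1760×7000 + 2270×31000
  = 123400000
Σ Nₕ = 107000
Overall mean = 123400000 / 107000 = 1153.271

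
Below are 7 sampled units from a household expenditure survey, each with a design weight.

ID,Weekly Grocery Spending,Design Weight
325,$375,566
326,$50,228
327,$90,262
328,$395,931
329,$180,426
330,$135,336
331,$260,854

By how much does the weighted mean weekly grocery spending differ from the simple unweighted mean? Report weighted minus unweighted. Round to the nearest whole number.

Unweighted sum = 375 + 50 + 90 + 395 + 180 + 135 + 260 = 1485
Unweighted mean = 1485 / 7 = 212.14286
Weighted sum = 375×566 + 50×228 + 90×262 + 395×931 + 180×426 + 135×336 + 260×854
  = 212250 + 11400 + 23580 + 367745 + 76680 + 45360 + 222040 = 959055
Sum of weights = 566 + 228 + 262 + 931 + 426 + 336 + 854 = 3603
Weighted mean = 959055 / 3603 = 266.18235
Difference (weighted minus unweighted) = 54.039491

54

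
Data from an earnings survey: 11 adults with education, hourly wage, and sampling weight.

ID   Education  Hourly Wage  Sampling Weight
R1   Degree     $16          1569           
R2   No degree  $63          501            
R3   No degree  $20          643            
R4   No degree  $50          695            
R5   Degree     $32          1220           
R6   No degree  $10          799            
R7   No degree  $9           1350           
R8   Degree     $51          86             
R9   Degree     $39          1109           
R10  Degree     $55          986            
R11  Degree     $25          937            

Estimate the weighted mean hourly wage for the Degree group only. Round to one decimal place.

Degree rows: R1, R5, R8, R9, R10, R11
Weighted sum = 16×1569 + 32×1220 + 51×86 + 39×1109 + 55×986 + 25×937
  = 25104 + 39040 + 4386 + 43251 + 54230 + 23425 = 189436
Sum of weights = 5907
Weighted mean = 189436 / 5907 = 32.069748

32.1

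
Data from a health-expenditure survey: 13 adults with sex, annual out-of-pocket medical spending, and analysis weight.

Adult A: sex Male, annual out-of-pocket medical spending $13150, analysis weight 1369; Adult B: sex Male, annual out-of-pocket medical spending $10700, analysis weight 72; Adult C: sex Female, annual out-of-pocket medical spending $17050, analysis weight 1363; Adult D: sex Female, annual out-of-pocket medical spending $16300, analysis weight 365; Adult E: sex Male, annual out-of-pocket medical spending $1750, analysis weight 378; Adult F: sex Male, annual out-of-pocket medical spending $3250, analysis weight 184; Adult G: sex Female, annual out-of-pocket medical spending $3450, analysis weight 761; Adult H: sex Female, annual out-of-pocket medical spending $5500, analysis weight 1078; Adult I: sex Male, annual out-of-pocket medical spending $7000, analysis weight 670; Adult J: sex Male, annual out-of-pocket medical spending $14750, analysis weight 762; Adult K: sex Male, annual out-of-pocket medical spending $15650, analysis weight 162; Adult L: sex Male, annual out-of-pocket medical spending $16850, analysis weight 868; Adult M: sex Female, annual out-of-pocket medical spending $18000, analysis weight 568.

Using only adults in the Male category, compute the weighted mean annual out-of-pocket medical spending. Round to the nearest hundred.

Male rows: A, B, E, F, I, J, K, L
Weighted sum = 13150×1369 + 10700×72 + 1750×378 + 3250×184 + 7000×670 + 14750×762 + 15650×162 + 16850×868
  = 53122850
Sum of weights = 1369 + 72 + 378 + 184 + 670 + 762 + 162 + 868 = 4465
Weighted mean = 53122850 / 4465 = 11897.615

11900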